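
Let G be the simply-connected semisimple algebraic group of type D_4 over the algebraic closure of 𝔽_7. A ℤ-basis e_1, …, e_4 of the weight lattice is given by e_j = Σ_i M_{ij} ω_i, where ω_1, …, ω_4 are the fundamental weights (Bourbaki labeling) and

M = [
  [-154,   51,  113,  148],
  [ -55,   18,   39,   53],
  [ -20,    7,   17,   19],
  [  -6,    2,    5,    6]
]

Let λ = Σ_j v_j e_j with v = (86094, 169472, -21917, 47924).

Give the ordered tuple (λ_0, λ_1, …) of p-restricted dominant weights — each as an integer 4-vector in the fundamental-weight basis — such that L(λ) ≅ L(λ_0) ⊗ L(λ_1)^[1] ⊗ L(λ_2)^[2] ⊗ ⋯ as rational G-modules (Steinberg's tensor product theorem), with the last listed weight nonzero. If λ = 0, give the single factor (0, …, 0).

ω-coordinates c = M·v, v = (86094, 169472, -21917, 47924):
  c_1 = (-154)·(86094) + 51·169472 + (113)·(-21917) + 148·47924 = 727
  c_2 = (-55)·(86094) + 18·169472 + (39)·(-21917) + 53·47924 = 535
  c_3 = (-20)·(86094) + 7·169472 + (17)·(-21917) + 19·47924 = 2391
  c_4 = (-6)·(86094) + 2·169472 + (5)·(-21917) + 6·47924 = 339
Expand coordinatewise in base 7:
  c_1 = 727 = 6·7^0 + 5·7^1 + 0·7^2 + 2·7^3
  c_2 = 535 = 3·7^0 + 6·7^1 + 3·7^2 + 1·7^3
  c_3 = 2391 = 4·7^0 + 5·7^1 + 6·7^2 + 6·7^3
  c_4 = 339 = 3·7^0 + 6·7^1 + 6·7^2
λ_0 = (6, 3, 4, 3)
λ_1 = (5, 6, 5, 6)
λ_2 = (0, 3, 6, 6)
λ_3 = (2, 1, 6, 0)

((6, 3, 4, 3), (5, 6, 5, 6), (0, 3, 6, 6), (2, 1, 6, 0))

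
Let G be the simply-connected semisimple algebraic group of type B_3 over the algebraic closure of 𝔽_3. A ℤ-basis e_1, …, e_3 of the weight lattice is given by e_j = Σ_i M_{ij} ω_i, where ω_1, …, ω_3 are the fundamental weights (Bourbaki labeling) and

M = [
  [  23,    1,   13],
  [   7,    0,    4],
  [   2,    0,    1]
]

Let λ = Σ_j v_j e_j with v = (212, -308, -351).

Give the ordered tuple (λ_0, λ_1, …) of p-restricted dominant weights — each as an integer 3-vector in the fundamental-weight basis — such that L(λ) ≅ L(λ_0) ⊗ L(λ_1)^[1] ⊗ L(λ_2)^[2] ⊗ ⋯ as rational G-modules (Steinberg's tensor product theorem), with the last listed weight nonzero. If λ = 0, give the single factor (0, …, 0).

((2, 2, 1), (1, 2, 0), (0, 2, 2), (0, 2, 2))

Compute c_i = Σ_j M_{ij} v_j with v = (212, -308, -351):
  c_1 = 23·212 + (1)·(-308) + (13)·(-351) = 5
  c_2 = 7·212 + (0)·(-308) + (4)·(-351) = 80
  c_3 = 2·212 + (0)·(-308) + (1)·(-351) = 73
Expand coordinatewise in base 3:
  c_1 = 5 = 2·3^0 + 1·3^1
  c_2 = 80 = 2·3^0 + 2·3^1 + 2·3^2 + 2·3^3
  c_3 = 73 = 1·3^0 + 0·3^1 + 2·3^2 + 2·3^3
p-restricted factor λ_0 = (2, 2, 1)
p-restricted factor λ_1 = (1, 2, 0)
p-restricted factor λ_2 = (0, 2, 2)
p-restricted factor λ_3 = (0, 2, 2)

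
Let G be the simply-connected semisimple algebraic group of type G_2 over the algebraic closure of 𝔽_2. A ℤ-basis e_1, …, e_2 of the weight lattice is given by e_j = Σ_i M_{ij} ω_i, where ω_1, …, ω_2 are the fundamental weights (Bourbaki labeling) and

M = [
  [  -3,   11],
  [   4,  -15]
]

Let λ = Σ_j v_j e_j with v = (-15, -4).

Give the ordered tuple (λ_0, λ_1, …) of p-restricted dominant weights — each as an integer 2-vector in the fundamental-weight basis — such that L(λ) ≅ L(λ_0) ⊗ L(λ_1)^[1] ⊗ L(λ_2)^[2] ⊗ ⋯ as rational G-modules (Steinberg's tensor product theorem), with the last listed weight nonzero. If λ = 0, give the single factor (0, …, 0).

Change of basis e → ω: c = M·v where v = (-15, -4):
  c_1 = (-3)·(-15) + (11)·(-4) = 1
  c_2 = (4)·(-15) + (-15)·(-4) = 0
Base-2 expansion of each c_i:
  c_1 = 1 = 1·2^0
  c_2 = 0
Factor λ_0 = (1, 0)

((1, 0),)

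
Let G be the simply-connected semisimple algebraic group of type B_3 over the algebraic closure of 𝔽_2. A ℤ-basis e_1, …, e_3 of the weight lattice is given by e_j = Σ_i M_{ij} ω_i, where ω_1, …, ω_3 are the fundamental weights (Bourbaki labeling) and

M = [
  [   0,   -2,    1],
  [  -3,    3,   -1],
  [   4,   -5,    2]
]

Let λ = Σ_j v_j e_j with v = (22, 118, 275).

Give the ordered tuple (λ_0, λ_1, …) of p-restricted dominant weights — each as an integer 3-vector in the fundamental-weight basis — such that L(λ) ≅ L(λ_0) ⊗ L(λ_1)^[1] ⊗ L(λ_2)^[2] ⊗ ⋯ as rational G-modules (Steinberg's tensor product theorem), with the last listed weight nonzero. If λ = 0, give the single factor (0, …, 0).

((1, 1, 0), (1, 0, 0), (1, 1, 0), (0, 1, 0), (0, 0, 1), (1, 0, 1))

In the fundamental-weight basis, λ has coordinates c = M·v (v = (22, 118, 275)):
  c_1 = 0·22 + (-2)·(118) + 1·275 = 39
  c_2 = (-3)·(22) + 3·118 + (-1)·(275) = 13
  c_3 = 4·22 + (-5)·(118) + 2·275 = 48
Writing each c_i in base p = 2:
  c_1 = 39 = 1·2^0 + 1·2^1 + 1·2^2 + 0·2^3 + 0·2^4 + 1·2^5
  c_2 = 13 = 1·2^0 + 0·2^1 + 1·2^2 + 1·2^3
  c_3 = 48 = 0·2^0 + 0·2^1 + 0·2^2 + 0·2^3 + 1·2^4 + 1·2^5
λ_0 = (1, 1, 0)
λ_1 = (1, 0, 0)
λ_2 = (1, 1, 0)
λ_3 = (0, 1, 0)
λ_4 = (0, 0, 1)
λ_5 = (1, 0, 1)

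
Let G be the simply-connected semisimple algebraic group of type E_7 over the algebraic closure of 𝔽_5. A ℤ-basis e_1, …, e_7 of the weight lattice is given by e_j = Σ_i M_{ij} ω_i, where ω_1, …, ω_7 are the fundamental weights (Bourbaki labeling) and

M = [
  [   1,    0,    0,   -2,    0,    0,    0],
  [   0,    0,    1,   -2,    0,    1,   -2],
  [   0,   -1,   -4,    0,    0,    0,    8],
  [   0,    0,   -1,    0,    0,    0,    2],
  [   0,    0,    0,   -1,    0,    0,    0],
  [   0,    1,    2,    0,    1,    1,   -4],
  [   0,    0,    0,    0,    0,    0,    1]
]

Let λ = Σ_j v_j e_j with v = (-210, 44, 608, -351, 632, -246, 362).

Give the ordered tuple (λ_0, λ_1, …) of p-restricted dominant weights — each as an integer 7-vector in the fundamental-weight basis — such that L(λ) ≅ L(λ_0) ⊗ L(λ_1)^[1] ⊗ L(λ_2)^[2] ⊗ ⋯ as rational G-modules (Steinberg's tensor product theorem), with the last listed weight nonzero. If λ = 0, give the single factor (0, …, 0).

In the fundamental-weight basis, λ has coordinates c = M·v (v = (-210, 44, 608, -351, 632, -246, 362)):
  c_1 = (1)·(-210) + 0·44 + 0·608 + (-2)·(-351) + 0·632 + (0)·(-246) + 0·362 = 492
  c_2 = (0)·(-210) + 0·44 + 1·608 + (-2)·(-351) + 0·632 + (1)·(-246) + (-2)·(362) = 340
  c_3 = (0)·(-210) + (-1)·(44) + (-4)·(608) + (0)·(-351) + 0·632 + (0)·(-246) + 8·362 = 420
  c_4 = (0)·(-210) + 0·44 + (-1)·(608) + (0)·(-351) + 0·632 + (0)·(-246) + 2·362 = 116
  c_5 = (0)·(-210) + 0·44 + 0·608 + (-1)·(-351) + 0·632 + (0)·(-246) + 0·362 = 351
  c_6 = (0)·(-210) + 1·44 + 2·608 + (0)·(-351) + 1·632 + (1)·(-246) + (-4)·(362) = 198
  c_7 = (0)·(-210) + 0·44 + 0·608 + (0)·(-351) + 0·632 + (0)·(-246) + 1·362 = 362
Base-5 expansion of each c_i:
  c_1 = 492 = 2·5^0 + 3·5^1 + 4·5^2 + 3·5^3
  c_2 = 340 = 0·5^0 + 3·5^1 + 3·5^2 + 2·5^3
  c_3 = 420 = 0·5^0 + 4·5^1 + 1·5^2 + 3·5^3
  c_4 = 116 = 1·5^0 + 3·5^1 + 4·5^2
  c_5 = 351 = 1·5^0 + 0·5^1 + 4·5^2 + 2·5^3
  c_6 = 198 = 3·5^0 + 4·5^1 + 2·5^2 + 1·5^3
  c_7 = 362 = 2·5^0 + 2·5^1 + 4·5^2 + 2·5^3
Factor λ_0 = (2, 0, 0, 1, 1, 3, 2)
Factor λ_1 = (3, 3, 4, 3, 0, 4, 2)
Factor λ_2 = (4, 3, 1, 4, 4, 2, 4)
Factor λ_3 = (3, 2, 3, 0, 2, 1, 2)

((2, 0, 0, 1, 1, 3, 2), (3, 3, 4, 3, 0, 4, 2), (4, 3, 1, 4, 4, 2, 4), (3, 2, 3, 0, 2, 1, 2))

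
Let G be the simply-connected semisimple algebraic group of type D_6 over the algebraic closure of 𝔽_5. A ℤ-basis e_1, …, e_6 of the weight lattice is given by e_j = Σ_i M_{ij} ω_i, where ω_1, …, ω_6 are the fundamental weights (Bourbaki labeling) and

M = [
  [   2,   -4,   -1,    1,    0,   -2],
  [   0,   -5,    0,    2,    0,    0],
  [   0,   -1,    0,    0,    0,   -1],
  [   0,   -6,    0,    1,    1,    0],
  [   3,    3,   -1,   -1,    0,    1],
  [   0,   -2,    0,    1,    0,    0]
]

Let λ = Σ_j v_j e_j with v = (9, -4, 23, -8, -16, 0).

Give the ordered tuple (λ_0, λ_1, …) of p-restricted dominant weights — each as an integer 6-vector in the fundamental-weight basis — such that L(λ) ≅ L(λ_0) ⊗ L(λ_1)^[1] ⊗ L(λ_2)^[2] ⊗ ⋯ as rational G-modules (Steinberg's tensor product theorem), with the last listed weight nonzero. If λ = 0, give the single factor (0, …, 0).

In the fundamental-weight basis, λ has coordinates c = M·v (v = (9, -4, 23, -8, -16, 0)):
  c_1 = 2*9 + -4*-4 + -1*23 + 1*-8 + 0*-16 + -2*0 = 3
  c_2 = 0*9 + -5*-4 + 0*23 + 2*-8 + 0*-16 + 0*0 = 4
  c_3 = 0*9 + -1*-4 + 0*23 + 0*-8 + 0*-16 + -1*0 = 4
  c_4 = 0*9 + -6*-4 + 0*23 + 1*-8 + 1*-16 + 0*0 = 0
  c_5 = 3*9 + 3*-4 + -1*23 + -1*-8 + 0*-16 + 1*0 = 0
  c_6 = 0*9 + -2*-4 + 0*23 + 1*-8 + 0*-16 + 0*0 = 0
Expand coordinatewise in base 5:
  c_1 = 3 = 3·5^0
  c_2 = 4 = 4·5^0
  c_3 = 4 = 4·5^0
  c_4 = 0
  c_5 = 0
  c_6 = 0
p-restricted factor λ_0 = (3, 4, 4, 0, 0, 0)

((3, 4, 4, 0, 0, 0),)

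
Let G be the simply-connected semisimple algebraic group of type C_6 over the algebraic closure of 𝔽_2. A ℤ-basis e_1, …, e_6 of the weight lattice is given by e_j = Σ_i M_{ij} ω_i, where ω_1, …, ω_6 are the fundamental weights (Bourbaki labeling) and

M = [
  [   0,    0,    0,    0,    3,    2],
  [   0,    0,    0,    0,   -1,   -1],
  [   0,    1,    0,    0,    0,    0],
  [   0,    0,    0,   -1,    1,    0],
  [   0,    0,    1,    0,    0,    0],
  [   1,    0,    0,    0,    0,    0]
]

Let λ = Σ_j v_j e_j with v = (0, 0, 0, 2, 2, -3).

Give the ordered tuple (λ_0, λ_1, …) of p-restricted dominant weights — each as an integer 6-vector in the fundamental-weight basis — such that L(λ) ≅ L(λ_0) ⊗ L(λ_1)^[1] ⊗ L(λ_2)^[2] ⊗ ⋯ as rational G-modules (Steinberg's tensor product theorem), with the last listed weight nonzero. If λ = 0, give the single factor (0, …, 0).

((0, 1, 0, 0, 0, 0),)

Change of basis e → ω: c = M·v where v = (0, 0, 0, 2, 2, -3):
  c_1 = 0*0 + 0*0 + 0*0 + 0*2 + 3*2 + 2*-3 = 0
  c_2 = 0*0 + 0*0 + 0*0 + 0*2 + -1*2 + -1*-3 = 1
  c_3 = 0*0 + 1*0 + 0*0 + 0*2 + 0*2 + 0*-3 = 0
  c_4 = 0*0 + 0*0 + 0*0 + -1*2 + 1*2 + 0*-3 = 0
  c_5 = 0*0 + 0*0 + 1*0 + 0*2 + 0*2 + 0*-3 = 0
  c_6 = 1*0 + 0*0 + 0*0 + 0*2 + 0*2 + 0*-3 = 0
Expand coordinatewise in base 2:
  c_1 = 0
  c_2 = 1 = 1·2^0
  c_3 = 0
  c_4 = 0
  c_5 = 0
  c_6 = 0
λ_0 = (0, 1, 0, 0, 0, 0)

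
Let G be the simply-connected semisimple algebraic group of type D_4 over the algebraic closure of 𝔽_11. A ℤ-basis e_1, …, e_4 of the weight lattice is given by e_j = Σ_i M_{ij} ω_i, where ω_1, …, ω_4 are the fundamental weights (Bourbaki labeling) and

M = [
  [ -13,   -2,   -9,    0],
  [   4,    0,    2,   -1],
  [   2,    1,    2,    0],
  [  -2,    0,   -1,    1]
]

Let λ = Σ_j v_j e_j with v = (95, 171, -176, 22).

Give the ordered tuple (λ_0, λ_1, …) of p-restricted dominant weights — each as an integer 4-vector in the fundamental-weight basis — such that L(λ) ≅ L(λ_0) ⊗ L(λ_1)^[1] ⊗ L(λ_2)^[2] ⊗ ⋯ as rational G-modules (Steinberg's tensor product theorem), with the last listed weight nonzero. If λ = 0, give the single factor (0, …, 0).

((7, 6, 9, 8),)

ω-coordinates c = M·v, v = (95, 171, -176, 22):
  c_1 = -13*95 + -2*171 + -9*-176 + 0*22 = 7
  c_2 = 4*95 + 0*171 + 2*-176 + -1*22 = 6
  c_3 = 2*95 + 1*171 + 2*-176 + 0*22 = 9
  c_4 = -2*95 + 0*171 + -1*-176 + 1*22 = 8
Expand coordinatewise in base 11:
  c_1 = 7 = 7·11^0
  c_2 = 6 = 6·11^0
  c_3 = 9 = 9·11^0
  c_4 = 8 = 8·11^0
Factor λ_0 = (7, 6, 9, 8)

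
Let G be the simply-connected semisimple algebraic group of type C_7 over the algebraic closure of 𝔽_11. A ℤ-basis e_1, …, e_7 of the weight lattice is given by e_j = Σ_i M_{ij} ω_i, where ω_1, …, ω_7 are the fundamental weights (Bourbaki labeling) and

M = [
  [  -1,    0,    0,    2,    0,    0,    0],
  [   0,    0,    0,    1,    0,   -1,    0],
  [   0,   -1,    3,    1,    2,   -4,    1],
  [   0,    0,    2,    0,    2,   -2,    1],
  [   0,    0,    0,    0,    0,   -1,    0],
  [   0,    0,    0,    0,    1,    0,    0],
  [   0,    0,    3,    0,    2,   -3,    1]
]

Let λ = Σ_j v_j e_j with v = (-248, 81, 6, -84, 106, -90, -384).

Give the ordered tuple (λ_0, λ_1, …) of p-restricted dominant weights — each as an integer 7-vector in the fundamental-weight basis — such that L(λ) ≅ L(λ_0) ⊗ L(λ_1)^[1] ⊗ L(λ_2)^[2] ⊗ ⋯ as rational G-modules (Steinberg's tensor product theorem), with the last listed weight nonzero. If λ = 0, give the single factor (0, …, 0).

In the fundamental-weight basis, λ has coordinates c = M·v (v = (-248, 81, 6, -84, 106, -90, -384)):
  c_1 = (-1)·(-248) + (0)·(81) + (0)·(6) + (2)·(-84) + (0)·(106) + (0)·(-90) + (0)·(-384) = 80
  c_2 = (0)·(-248) + (0)·(81) + (0)·(6) + (1)·(-84) + (0)·(106) + (-1)·(-90) + (0)·(-384) = 6
  c_3 = (0)·(-248) + (-1)·(81) + (3)·(6) + (1)·(-84) + (2)·(106) + (-4)·(-90) + (1)·(-384) = 41
  c_4 = (0)·(-248) + (0)·(81) + (2)·(6) + (0)·(-84) + (2)·(106) + (-2)·(-90) + (1)·(-384) = 20
  c_5 = (0)·(-248) + (0)·(81) + (0)·(6) + (0)·(-84) + (0)·(106) + (-1)·(-90) + (0)·(-384) = 90
  c_6 = (0)·(-248) + (0)·(81) + (0)·(6) + (0)·(-84) + (1)·(106) + (0)·(-90) + (0)·(-384) = 106
  c_7 = (0)·(-248) + (0)·(81) + (3)·(6) + (0)·(-84) + (2)·(106) + (-3)·(-90) + (1)·(-384) = 116
Expand coordinatewise in base 11:
  c_1 = 80 = 3·11^0 + 7·11^1
  c_2 = 6 = 6·11^0
  c_3 = 41 = 8·11^0 + 3·11^1
  c_4 = 20 = 9·11^0 + 1·11^1
  c_5 = 90 = 2·11^0 + 8·11^1
  c_6 = 106 = 7·11^0 + 9·11^1
  c_7 = 116 = 6·11^0 + 10·11^1
Factor λ_0 = (3, 6, 8, 9, 2, 7, 6)
Factor λ_1 = (7, 0, 3, 1, 8, 9, 10)

((3, 6, 8, 9, 2, 7, 6), (7, 0, 3, 1, 8, 9, 10))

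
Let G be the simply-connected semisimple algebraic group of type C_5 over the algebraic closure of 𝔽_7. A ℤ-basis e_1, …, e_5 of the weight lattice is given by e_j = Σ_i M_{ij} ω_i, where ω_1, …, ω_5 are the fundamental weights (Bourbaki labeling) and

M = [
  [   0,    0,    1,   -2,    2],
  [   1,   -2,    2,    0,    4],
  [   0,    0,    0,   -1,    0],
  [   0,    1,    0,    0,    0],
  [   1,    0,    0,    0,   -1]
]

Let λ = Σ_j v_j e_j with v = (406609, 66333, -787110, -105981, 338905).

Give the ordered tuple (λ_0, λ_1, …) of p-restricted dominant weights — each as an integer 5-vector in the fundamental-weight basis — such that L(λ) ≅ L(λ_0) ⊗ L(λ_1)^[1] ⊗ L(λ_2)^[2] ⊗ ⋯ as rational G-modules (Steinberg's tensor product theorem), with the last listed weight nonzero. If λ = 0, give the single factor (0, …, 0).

((0, 1, 1, 1, 0), (1, 3, 6, 5, 5), (2, 2, 6, 2, 2), (5, 0, 0, 4, 1), (0, 2, 2, 6, 0), (6, 3, 6, 3, 4))

In the fundamental-weight basis, λ has coordinates c = M·v (v = (406609, 66333, -787110, -105981, 338905)):
  c_1 = (0)·(406609) + (0)·(66333) + (1)·(-787110) + (-2)·(-105981) + (2)·(338905) = 102662
  c_2 = (1)·(406609) + (-2)·(66333) + (2)·(-787110) + (0)·(-105981) + (4)·(338905) = 55343
  c_3 = (0)·(406609) + (0)·(66333) + (0)·(-787110) + (-1)·(-105981) + (0)·(338905) = 105981
  c_4 = (0)·(406609) + (1)·(66333) + (0)·(-787110) + (0)·(-105981) + (0)·(338905) = 66333
  c_5 = (1)·(406609) + (0)·(66333) + (0)·(-787110) + (0)·(-105981) + (-1)·(338905) = 67704
Writing each c_i in base p = 7:
  c_1 = 102662 = 0·7^0 + 1·7^1 + 2·7^2 + 5·7^3 + 0·7^4 + 6·7^5
  c_2 = 55343 = 1·7^0 + 3·7^1 + 2·7^2 + 0·7^3 + 2·7^4 + 3·7^5
  c_3 = 105981 = 1·7^0 + 6·7^1 + 6·7^2 + 0·7^3 + 2·7^4 + 6·7^5
  c_4 = 66333 = 1·7^0 + 5·7^1 + 2·7^2 + 4·7^3 + 6·7^4 + 3·7^5
  c_5 = 67704 = 0·7^0 + 5·7^1 + 2·7^2 + 1·7^3 + 0·7^4 + 4·7^5
λ_0 = (0, 1, 1, 1, 0)
λ_1 = (1, 3, 6, 5, 5)
λ_2 = (2, 2, 6, 2, 2)
λ_3 = (5, 0, 0, 4, 1)
λ_4 = (0, 2, 2, 6, 0)
λ_5 = (6, 3, 6, 3, 4)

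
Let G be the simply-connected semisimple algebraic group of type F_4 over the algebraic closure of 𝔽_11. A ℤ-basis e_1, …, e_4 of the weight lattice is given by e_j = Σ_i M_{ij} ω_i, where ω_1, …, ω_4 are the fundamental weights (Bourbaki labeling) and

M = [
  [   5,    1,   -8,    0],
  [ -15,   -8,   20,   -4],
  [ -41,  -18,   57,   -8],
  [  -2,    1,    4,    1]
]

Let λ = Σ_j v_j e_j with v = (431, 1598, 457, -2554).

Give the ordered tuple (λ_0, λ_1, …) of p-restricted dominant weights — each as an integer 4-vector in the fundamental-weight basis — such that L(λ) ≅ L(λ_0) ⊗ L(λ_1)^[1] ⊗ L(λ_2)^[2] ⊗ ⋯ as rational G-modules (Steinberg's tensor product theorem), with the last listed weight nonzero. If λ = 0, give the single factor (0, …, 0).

((9, 8, 2, 10), (8, 9, 4, 0))

Change of basis e → ω: c = M·v where v = (431, 1598, 457, -2554):
  c_1 = (5)·(431) + (1)·(1598) + (-8)·(457) + (0)·(-2554) = 97
  c_2 = (-15)·(431) + (-8)·(1598) + (20)·(457) + (-4)·(-2554) = 107
  c_3 = (-41)·(431) + (-18)·(1598) + (57)·(457) + (-8)·(-2554) = 46
  c_4 = (-2)·(431) + (1)·(1598) + (4)·(457) + (1)·(-2554) = 10
Base-11 expansion of each c_i:
  c_1 = 97 = 9·11^0 + 8·11^1
  c_2 = 107 = 8·11^0 + 9·11^1
  c_3 = 46 = 2·11^0 + 4·11^1
  c_4 = 10 = 10·11^0
λ_0 = (9, 8, 2, 10)
λ_1 = (8, 9, 4, 0)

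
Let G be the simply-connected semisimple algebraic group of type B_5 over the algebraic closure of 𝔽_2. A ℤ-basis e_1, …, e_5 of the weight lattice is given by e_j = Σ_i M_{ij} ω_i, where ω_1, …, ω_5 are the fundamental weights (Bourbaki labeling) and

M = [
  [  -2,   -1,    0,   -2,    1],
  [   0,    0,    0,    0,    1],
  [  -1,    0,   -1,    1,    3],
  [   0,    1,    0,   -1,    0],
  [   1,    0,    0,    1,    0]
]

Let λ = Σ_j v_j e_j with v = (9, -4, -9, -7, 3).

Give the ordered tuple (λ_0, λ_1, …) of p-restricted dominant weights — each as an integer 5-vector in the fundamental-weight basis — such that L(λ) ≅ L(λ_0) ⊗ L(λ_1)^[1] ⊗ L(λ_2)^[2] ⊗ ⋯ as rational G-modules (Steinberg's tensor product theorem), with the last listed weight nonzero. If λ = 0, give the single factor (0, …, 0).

((1, 1, 0, 1, 0), (1, 1, 1, 1, 1))

Change of basis e → ω: c = M·v where v = (9, -4, -9, -7, 3):
  c_1 = (-2)·(9) + (-1)·(-4) + (0)·(-9) + (-2)·(-7) + 1·3 = 3
  c_2 = 0·9 + (0)·(-4) + (0)·(-9) + (0)·(-7) + 1·3 = 3
  c_3 = (-1)·(9) + (0)·(-4) + (-1)·(-9) + (1)·(-7) + 3·3 = 2
  c_4 = 0·9 + (1)·(-4) + (0)·(-9) + (-1)·(-7) + 0·3 = 3
  c_5 = 1·9 + (0)·(-4) + (0)·(-9) + (1)·(-7) + 0·3 = 2
Base-2 expansion of each c_i:
  c_1 = 3 = 1·2^0 + 1·2^1
  c_2 = 3 = 1·2^0 + 1·2^1
  c_3 = 2 = 0·2^0 + 1·2^1
  c_4 = 3 = 1·2^0 + 1·2^1
  c_5 = 2 = 0·2^0 + 1·2^1
Factor λ_0 = (1, 1, 0, 1, 0)
Factor λ_1 = (1, 1, 1, 1, 1)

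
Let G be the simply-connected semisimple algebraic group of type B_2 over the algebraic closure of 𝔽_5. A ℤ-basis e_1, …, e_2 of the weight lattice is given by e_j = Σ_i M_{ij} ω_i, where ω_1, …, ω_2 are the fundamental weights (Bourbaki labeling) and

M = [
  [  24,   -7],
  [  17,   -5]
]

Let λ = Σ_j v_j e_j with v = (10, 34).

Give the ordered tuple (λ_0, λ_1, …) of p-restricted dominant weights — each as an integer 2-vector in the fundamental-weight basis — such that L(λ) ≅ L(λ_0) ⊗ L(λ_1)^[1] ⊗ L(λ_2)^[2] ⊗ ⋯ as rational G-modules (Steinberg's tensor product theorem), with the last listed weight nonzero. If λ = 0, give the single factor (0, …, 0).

((2, 0),)

ω-coordinates c = M·v, v = (10, 34):
  c_1 = 24*10 + -7*34 = 2
  c_2 = 17*10 + -5*34 = 0
Expand coordinatewise in base 5:
  c_1 = 2 = 2·5^0
  c_2 = 0
λ_0 = (2, 0)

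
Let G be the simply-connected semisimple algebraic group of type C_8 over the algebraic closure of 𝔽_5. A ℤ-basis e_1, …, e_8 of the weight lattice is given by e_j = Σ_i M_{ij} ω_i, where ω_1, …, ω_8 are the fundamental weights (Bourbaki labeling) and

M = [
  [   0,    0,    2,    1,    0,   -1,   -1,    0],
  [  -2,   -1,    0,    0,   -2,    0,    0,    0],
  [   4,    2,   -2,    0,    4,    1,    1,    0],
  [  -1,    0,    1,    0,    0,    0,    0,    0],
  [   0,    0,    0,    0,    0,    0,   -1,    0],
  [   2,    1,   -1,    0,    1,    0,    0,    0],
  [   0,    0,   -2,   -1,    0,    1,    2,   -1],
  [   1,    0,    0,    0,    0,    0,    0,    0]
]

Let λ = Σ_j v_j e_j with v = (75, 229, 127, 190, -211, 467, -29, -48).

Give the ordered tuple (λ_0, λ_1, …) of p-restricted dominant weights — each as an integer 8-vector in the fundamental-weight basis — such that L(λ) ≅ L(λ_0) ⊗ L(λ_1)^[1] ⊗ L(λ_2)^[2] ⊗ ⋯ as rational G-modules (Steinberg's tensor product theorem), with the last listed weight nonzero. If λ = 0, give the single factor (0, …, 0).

Compute c_i = Σ_j M_{ij} v_j with v = (75, 229, 127, 190, -211, 467, -29, -48):
  c_1 = 0*75 + 0*229 + 2*127 + 1*190 + 0*-211 + -1*467 + -1*-29 + 0*-48 = 6
  c_2 = -2*75 + -1*229 + 0*127 + 0*190 + -2*-211 + 0*467 + 0*-29 + 0*-48 = 43
  c_3 = 4*75 + 2*229 + -2*127 + 0*190 + 4*-211 + 1*467 + 1*-29 + 0*-48 = 98
  c_4 = -1*75 + 0*229 + 1*127 + 0*190 + 0*-211 + 0*467 + 0*-29 + 0*-48 = 52
  c_5 = 0*75 + 0*229 + 0*127 + 0*190 + 0*-211 + 0*467 + -1*-29 + 0*-48 = 29
  c_6 = 2*75 + 1*229 + -1*127 + 0*190 + 1*-211 + 0*467 + 0*-29 + 0*-48 = 41
  c_7 = 0*75 + 0*229 + -2*127 + -1*190 + 0*-211 + 1*467 + 2*-29 + -1*-48 = 13
  c_8 = 1*75 + 0*229 + 0*127 + 0*190 + 0*-211 + 0*467 + 0*-29 + 0*-48 = 75
Expand coordinatewise in base 5:
  c_1 = 6 = 1·5^0 + 1·5^1
  c_2 = 43 = 3·5^0 + 3·5^1 + 1·5^2
  c_3 = 98 = 3·5^0 + 4·5^1 + 3·5^2
  c_4 = 52 = 2·5^0 + 0·5^1 + 2·5^2
  c_5 = 29 = 4·5^0 + 0·5^1 + 1·5^2
  c_6 = 41 = 1·5^0 + 3·5^1 + 1·5^2
  c_7 = 13 = 3·5^0 + 2·5^1
  c_8 = 75 = 0·5^0 + 0·5^1 + 3·5^2
p-restricted factor λ_0 = (1, 3, 3, 2, 4, 1, 3, 0)
p-restricted factor λ_1 = (1, 3, 4, 0, 0, 3, 2, 0)
p-restricted factor λ_2 = (0, 1, 3, 2, 1, 1, 0, 3)

((1, 3, 3, 2, 4, 1, 3, 0), (1, 3, 4, 0, 0, 3, 2, 0), (0, 1, 3, 2, 1, 1, 0, 3))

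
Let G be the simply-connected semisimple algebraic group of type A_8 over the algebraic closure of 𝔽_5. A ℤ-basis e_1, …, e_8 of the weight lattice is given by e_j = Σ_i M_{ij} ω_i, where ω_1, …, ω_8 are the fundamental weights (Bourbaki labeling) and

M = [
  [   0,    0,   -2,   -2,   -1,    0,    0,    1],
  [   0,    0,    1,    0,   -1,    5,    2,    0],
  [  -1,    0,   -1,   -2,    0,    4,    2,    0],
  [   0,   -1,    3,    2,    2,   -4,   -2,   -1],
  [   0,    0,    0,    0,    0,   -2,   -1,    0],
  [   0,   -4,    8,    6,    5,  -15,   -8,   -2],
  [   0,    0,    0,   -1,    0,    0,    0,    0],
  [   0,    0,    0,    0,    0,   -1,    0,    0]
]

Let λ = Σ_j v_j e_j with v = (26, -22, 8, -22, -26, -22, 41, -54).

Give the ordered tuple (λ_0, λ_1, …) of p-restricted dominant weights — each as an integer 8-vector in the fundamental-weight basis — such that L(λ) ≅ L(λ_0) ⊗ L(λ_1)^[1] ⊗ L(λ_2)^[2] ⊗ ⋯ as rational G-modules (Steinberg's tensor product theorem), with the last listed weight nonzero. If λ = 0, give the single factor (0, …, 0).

Change of basis e → ω: c = M·v where v = (26, -22, 8, -22, -26, -22, 41, -54):
  c_1 = 0·26 + (0)·(-22) + (-2)·(8) + (-2)·(-22) + (-1)·(-26) + (0)·(-22) + 0·41 + (1)·(-54) = 0
  c_2 = 0·26 + (0)·(-22) + 1·8 + (0)·(-22) + (-1)·(-26) + (5)·(-22) + 2·41 + (0)·(-54) = 6
  c_3 = (-1)·(26) + (0)·(-22) + (-1)·(8) + (-2)·(-22) + (0)·(-26) + (4)·(-22) + 2·41 + (0)·(-54) = 4
  c_4 = 0·26 + (-1)·(-22) + 3·8 + (2)·(-22) + (2)·(-26) + (-4)·(-22) + (-2)·(41) + (-1)·(-54) = 10
  c_5 = 0·26 + (0)·(-22) + 0·8 + (0)·(-22) + (0)·(-26) + (-2)·(-22) + (-1)·(41) + (0)·(-54) = 3
  c_6 = 0·26 + (-4)·(-22) + 8·8 + (6)·(-22) + (5)·(-26) + (-15)·(-22) + (-8)·(41) + (-2)·(-54) = 0
  c_7 = 0·26 + (0)·(-22) + 0·8 + (-1)·(-22) + (0)·(-26) + (0)·(-22) + 0·41 + (0)·(-54) = 22
  c_8 = 0·26 + (0)·(-22) + 0·8 + (0)·(-22) + (0)·(-26) + (-1)·(-22) + 0·41 + (0)·(-54) = 22
Base-5 expansion of each c_i:
  c_1 = 0
  c_2 = 6 = 1·5^0 + 1·5^1
  c_3 = 4 = 4·5^0
  c_4 = 10 = 0·5^0 + 2·5^1
  c_5 = 3 = 3·5^0
  c_6 = 0
  c_7 = 22 = 2·5^0 + 4·5^1
  c_8 = 22 = 2·5^0 + 4·5^1
p-restricted factor λ_0 = (0, 1, 4, 0, 3, 0, 2, 2)
p-restricted factor λ_1 = (0, 1, 0, 2, 0, 0, 4, 4)

((0, 1, 4, 0, 3, 0, 2, 2), (0, 1, 0, 2, 0, 0, 4, 4))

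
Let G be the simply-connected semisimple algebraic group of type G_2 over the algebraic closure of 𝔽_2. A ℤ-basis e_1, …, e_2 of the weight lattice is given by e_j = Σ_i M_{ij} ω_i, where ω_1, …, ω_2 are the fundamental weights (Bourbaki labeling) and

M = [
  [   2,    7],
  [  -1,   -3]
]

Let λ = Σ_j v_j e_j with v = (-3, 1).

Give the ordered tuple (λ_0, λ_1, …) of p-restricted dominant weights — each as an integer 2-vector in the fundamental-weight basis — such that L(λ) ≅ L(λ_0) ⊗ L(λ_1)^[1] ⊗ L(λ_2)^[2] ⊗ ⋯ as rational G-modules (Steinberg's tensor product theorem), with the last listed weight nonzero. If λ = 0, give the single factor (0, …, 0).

((1, 0),)

Compute c_i = Σ_j M_{ij} v_j with v = (-3, 1):
  c_1 = 2*-3 + 7*1 = 1
  c_2 = -1*-3 + -3*1 = 0
Base-2 expansion of each c_i:
  c_1 = 1 = 1·2^0
  c_2 = 0
p-restricted factor λ_0 = (1, 0)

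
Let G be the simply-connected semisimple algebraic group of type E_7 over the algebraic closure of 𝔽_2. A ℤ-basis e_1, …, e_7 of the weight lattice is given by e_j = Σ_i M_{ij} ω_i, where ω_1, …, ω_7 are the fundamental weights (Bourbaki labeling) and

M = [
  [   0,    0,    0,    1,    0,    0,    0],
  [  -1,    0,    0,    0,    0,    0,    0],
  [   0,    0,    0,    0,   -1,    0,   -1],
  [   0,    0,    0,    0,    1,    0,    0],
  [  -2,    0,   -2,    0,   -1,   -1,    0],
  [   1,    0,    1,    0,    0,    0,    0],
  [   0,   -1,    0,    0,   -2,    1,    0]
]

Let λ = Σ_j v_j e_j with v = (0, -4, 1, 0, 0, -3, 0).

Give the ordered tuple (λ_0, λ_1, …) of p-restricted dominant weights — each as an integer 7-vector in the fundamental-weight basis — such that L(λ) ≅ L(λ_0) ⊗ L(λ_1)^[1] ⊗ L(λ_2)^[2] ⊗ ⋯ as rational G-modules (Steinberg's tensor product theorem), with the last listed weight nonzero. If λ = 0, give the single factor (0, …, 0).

Converting to the ω-basis (c_i = row i of M dotted with v = (0, -4, 1, 0, 0, -3, 0)):
  c_1 = 0*0 + 0*-4 + 0*1 + 1*0 + 0*0 + 0*-3 + 0*0 = 0
  c_2 = -1*0 + 0*-4 + 0*1 + 0*0 + 0*0 + 0*-3 + 0*0 = 0
  c_3 = 0*0 + 0*-4 + 0*1 + 0*0 + -1*0 + 0*-3 + -1*0 = 0
  c_4 = 0*0 + 0*-4 + 0*1 + 0*0 + 1*0 + 0*-3 + 0*0 = 0
  c_5 = -2*0 + 0*-4 + -2*1 + 0*0 + -1*0 + -1*-3 + 0*0 = 1
  c_6 = 1*0 + 0*-4 + 1*1 + 0*0 + 0*0 + 0*-3 + 0*0 = 1
  c_7 = 0*0 + -1*-4 + 0*1 + 0*0 + -2*0 + 1*-3 + 0*0 = 1
Expand coordinatewise in base 2:
  c_1 = 0
  c_2 = 0
  c_3 = 0
  c_4 = 0
  c_5 = 1 = 1·2^0
  c_6 = 1 = 1·2^0
  c_7 = 1 = 1·2^0
p-restricted factor λ_0 = (0, 0, 0, 0, 1, 1, 1)

((0, 0, 0, 0, 1, 1, 1),)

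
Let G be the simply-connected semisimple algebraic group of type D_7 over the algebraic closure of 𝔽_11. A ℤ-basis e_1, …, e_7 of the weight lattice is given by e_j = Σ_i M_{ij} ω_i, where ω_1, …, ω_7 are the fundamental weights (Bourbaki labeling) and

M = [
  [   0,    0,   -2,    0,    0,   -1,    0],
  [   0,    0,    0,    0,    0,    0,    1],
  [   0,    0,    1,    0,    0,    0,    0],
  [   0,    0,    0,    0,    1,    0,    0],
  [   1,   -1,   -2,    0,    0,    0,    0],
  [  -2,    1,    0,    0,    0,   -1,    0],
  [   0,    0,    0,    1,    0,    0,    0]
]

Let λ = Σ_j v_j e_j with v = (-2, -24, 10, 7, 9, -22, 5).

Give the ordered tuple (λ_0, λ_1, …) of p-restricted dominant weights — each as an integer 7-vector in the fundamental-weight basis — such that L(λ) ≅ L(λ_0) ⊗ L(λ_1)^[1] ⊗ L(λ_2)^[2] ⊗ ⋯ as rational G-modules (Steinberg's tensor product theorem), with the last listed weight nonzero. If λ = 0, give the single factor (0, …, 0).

((2, 5, 10, 9, 2, 2, 7),)

Change of basis e → ω: c = M·v where v = (-2, -24, 10, 7, 9, -22, 5):
  c_1 = (0)·(-2) + (0)·(-24) + (-2)·(10) + (0)·(7) + (0)·(9) + (-1)·(-22) + (0)·(5) = 2
  c_2 = (0)·(-2) + (0)·(-24) + (0)·(10) + (0)·(7) + (0)·(9) + (0)·(-22) + (1)·(5) = 5
  c_3 = (0)·(-2) + (0)·(-24) + (1)·(10) + (0)·(7) + (0)·(9) + (0)·(-22) + (0)·(5) = 10
  c_4 = (0)·(-2) + (0)·(-24) + (0)·(10) + (0)·(7) + (1)·(9) + (0)·(-22) + (0)·(5) = 9
  c_5 = (1)·(-2) + (-1)·(-24) + (-2)·(10) + (0)·(7) + (0)·(9) + (0)·(-22) + (0)·(5) = 2
  c_6 = (-2)·(-2) + (1)·(-24) + (0)·(10) + (0)·(7) + (0)·(9) + (-1)·(-22) + (0)·(5) = 2
  c_7 = (0)·(-2) + (0)·(-24) + (0)·(10) + (1)·(7) + (0)·(9) + (0)·(-22) + (0)·(5) = 7
Base-11 expansion of each c_i:
  c_1 = 2 = 2·11^0
  c_2 = 5 = 5·11^0
  c_3 = 10 = 10·11^0
  c_4 = 9 = 9·11^0
  c_5 = 2 = 2·11^0
  c_6 = 2 = 2·11^0
  c_7 = 7 = 7·11^0
p-restricted factor λ_0 = (2, 5, 10, 9, 2, 2, 7)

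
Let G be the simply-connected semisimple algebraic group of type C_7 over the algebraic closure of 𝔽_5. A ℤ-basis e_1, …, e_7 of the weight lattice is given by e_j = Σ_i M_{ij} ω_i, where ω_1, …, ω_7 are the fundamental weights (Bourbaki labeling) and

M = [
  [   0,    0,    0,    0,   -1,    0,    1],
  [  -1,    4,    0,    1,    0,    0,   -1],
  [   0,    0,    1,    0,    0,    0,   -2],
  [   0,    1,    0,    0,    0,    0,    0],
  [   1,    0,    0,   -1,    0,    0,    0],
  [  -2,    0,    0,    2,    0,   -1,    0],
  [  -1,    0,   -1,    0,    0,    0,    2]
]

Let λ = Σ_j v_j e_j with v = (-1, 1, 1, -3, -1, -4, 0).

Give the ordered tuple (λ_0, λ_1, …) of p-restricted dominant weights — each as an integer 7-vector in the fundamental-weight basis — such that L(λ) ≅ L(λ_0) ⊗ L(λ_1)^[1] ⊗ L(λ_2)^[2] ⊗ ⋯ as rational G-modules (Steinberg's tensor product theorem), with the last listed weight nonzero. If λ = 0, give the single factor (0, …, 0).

((1, 2, 1, 1, 2, 0, 0),)

Change of basis e → ω: c = M·v where v = (-1, 1, 1, -3, -1, -4, 0):
  c_1 = (0)·(-1) + 0·1 + 0·1 + (0)·(-3) + (-1)·(-1) + (0)·(-4) + 1·0 = 1
  c_2 = (-1)·(-1) + 4·1 + 0·1 + (1)·(-3) + (0)·(-1) + (0)·(-4) + (-1)·(0) = 2
  c_3 = (0)·(-1) + 0·1 + 1·1 + (0)·(-3) + (0)·(-1) + (0)·(-4) + (-2)·(0) = 1
  c_4 = (0)·(-1) + 1·1 + 0·1 + (0)·(-3) + (0)·(-1) + (0)·(-4) + 0·0 = 1
  c_5 = (1)·(-1) + 0·1 + 0·1 + (-1)·(-3) + (0)·(-1) + (0)·(-4) + 0·0 = 2
  c_6 = (-2)·(-1) + 0·1 + 0·1 + (2)·(-3) + (0)·(-1) + (-1)·(-4) + 0·0 = 0
  c_7 = (-1)·(-1) + 0·1 + (-1)·(1) + (0)·(-3) + (0)·(-1) + (0)·(-4) + 2·0 = 0
p = 5; digits c_i = Σ_j d_{ij}·5^j, 0 ≤ d_{ij} < 5:
  c_1 = 1 = 1·5^0
  c_2 = 2 = 2·5^0
  c_3 = 1 = 1·5^0
  c_4 = 1 = 1·5^0
  c_5 = 2 = 2·5^0
  c_6 = 0
  c_7 = 0
Factor λ_0 = (1, 2, 1, 1, 2, 0, 0)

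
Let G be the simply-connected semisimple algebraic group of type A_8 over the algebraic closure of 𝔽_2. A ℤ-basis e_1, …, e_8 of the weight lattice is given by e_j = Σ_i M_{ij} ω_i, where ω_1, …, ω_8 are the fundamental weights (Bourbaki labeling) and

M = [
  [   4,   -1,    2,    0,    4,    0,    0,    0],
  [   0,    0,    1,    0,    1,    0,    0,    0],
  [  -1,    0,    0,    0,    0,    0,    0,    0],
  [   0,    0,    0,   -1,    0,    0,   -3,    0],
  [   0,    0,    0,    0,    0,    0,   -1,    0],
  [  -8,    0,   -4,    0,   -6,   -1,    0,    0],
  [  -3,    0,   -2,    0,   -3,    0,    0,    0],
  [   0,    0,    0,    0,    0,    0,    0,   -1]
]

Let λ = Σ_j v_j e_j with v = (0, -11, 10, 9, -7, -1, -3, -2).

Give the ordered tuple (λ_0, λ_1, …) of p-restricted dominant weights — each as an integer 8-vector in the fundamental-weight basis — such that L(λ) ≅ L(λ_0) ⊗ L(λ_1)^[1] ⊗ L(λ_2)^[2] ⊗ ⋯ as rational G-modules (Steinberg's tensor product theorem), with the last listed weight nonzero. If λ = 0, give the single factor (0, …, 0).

((1, 1, 0, 0, 1, 1, 1, 0), (1, 1, 0, 0, 1, 1, 0, 1))

ω-coordinates c = M·v, v = (0, -11, 10, 9, -7, -1, -3, -2):
  c_1 = 4*0 + -1*-11 + 2*10 + 0*9 + 4*-7 + 0*-1 + 0*-3 + 0*-2 = 3
  c_2 = 0*0 + 0*-11 + 1*10 + 0*9 + 1*-7 + 0*-1 + 0*-3 + 0*-2 = 3
  c_3 = -1*0 + 0*-11 + 0*10 + 0*9 + 0*-7 + 0*-1 + 0*-3 + 0*-2 = 0
  c_4 = 0*0 + 0*-11 + 0*10 + -1*9 + 0*-7 + 0*-1 + -3*-3 + 0*-2 = 0
  c_5 = 0*0 + 0*-11 + 0*10 + 0*9 + 0*-7 + 0*-1 + -1*-3 + 0*-2 = 3
  c_6 = -8*0 + 0*-11 + -4*10 + 0*9 + -6*-7 + -1*-1 + 0*-3 + 0*-2 = 3
  c_7 = -3*0 + 0*-11 + -2*10 + 0*9 + -3*-7 + 0*-1 + 0*-3 + 0*-2 = 1
  c_8 = 0*0 + 0*-11 + 0*10 + 0*9 + 0*-7 + 0*-1 + 0*-3 + -1*-2 = 2
Base-2 expansion of each c_i:
  c_1 = 3 = 1·2^0 + 1·2^1
  c_2 = 3 = 1·2^0 + 1·2^1
  c_3 = 0
  c_4 = 0
  c_5 = 3 = 1·2^0 + 1·2^1
  c_6 = 3 = 1·2^0 + 1·2^1
  c_7 = 1 = 1·2^0
  c_8 = 2 = 0·2^0 + 1·2^1
p-restricted factor λ_0 = (1, 1, 0, 0, 1, 1, 1, 0)
p-restricted factor λ_1 = (1, 1, 0, 0, 1, 1, 0, 1)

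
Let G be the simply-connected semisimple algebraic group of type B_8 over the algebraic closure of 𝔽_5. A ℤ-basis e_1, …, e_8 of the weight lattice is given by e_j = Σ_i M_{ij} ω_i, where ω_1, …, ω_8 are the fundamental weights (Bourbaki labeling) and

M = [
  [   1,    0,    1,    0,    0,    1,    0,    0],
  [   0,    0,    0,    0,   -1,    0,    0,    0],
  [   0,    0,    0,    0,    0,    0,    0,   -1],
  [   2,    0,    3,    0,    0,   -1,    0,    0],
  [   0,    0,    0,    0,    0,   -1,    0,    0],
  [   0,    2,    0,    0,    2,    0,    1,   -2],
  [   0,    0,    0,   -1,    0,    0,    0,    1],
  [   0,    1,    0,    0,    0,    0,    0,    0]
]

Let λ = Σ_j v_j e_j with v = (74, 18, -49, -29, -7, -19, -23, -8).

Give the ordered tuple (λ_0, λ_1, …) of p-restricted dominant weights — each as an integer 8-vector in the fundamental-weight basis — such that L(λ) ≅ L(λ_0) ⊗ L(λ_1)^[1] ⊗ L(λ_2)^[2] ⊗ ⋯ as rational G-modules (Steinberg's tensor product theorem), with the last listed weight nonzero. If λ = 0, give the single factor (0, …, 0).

ω-coordinates c = M·v, v = (74, 18, -49, -29, -7, -19, -23, -8):
  c_1 = 1·74 + 0·18 + (1)·(-49) + (0)·(-29) + (0)·(-7) + (1)·(-19) + (0)·(-23) + (0)·(-8) = 6
  c_2 = 0·74 + 0·18 + (0)·(-49) + (0)·(-29) + (-1)·(-7) + (0)·(-19) + (0)·(-23) + (0)·(-8) = 7
  c_3 = 0·74 + 0·18 + (0)·(-49) + (0)·(-29) + (0)·(-7) + (0)·(-19) + (0)·(-23) + (-1)·(-8) = 8
  c_4 = 2·74 + 0·18 + (3)·(-49) + (0)·(-29) + (0)·(-7) + (-1)·(-19) + (0)·(-23) + (0)·(-8) = 20
  c_5 = 0·74 + 0·18 + (0)·(-49) + (0)·(-29) + (0)·(-7) + (-1)·(-19) + (0)·(-23) + (0)·(-8) = 19
  c_6 = 0·74 + 2·18 + (0)·(-49) + (0)·(-29) + (2)·(-7) + (0)·(-19) + (1)·(-23) + (-2)·(-8) = 15
  c_7 = 0·74 + 0·18 + (0)·(-49) + (-1)·(-29) + (0)·(-7) + (0)·(-19) + (0)·(-23) + (1)·(-8) = 21
  c_8 = 0·74 + 1·18 + (0)·(-49) + (0)·(-29) + (0)·(-7) + (0)·(-19) + (0)·(-23) + (0)·(-8) = 18
Writing each c_i in base p = 5:
  c_1 = 6 = 1·5^0 + 1·5^1
  c_2 = 7 = 2·5^0 + 1·5^1
  c_3 = 8 = 3·5^0 + 1·5^1
  c_4 = 20 = 0·5^0 + 4·5^1
  c_5 = 19 = 4·5^0 + 3·5^1
  c_6 = 15 = 0·5^0 + 3·5^1
  c_7 = 21 = 1·5^0 + 4·5^1
  c_8 = 18 = 3·5^0 + 3·5^1
p-restricted factor λ_0 = (1, 2, 3, 0, 4, 0, 1, 3)
p-restricted factor λ_1 = (1, 1, 1, 4, 3, 3, 4, 3)

((1, 2, 3, 0, 4, 0, 1, 3), (1, 1, 1, 4, 3, 3, 4, 3))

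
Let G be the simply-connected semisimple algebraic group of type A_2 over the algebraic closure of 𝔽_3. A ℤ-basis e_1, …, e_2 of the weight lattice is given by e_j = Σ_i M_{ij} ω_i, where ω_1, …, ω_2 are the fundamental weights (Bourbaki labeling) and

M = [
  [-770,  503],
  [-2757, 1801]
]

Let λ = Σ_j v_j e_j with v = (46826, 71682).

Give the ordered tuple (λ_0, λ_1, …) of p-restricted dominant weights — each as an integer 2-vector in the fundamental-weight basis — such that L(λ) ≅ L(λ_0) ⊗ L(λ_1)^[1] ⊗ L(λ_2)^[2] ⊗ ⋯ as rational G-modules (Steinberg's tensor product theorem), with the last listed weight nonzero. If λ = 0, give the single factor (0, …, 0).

Change of basis e → ω: c = M·v where v = (46826, 71682):
  c_1 = -770*46826 + 503*71682 = 26
  c_2 = -2757*46826 + 1801*71682 = 0
Writing each c_i in base p = 3:
  c_1 = 26 = 2·3^0 + 2·3^1 + 2·3^2
  c_2 = 0
Factor λ_0 = (2, 0)
Factor λ_1 = (2, 0)
Factor λ_2 = (2, 0)

((2, 0), (2, 0), (2, 0))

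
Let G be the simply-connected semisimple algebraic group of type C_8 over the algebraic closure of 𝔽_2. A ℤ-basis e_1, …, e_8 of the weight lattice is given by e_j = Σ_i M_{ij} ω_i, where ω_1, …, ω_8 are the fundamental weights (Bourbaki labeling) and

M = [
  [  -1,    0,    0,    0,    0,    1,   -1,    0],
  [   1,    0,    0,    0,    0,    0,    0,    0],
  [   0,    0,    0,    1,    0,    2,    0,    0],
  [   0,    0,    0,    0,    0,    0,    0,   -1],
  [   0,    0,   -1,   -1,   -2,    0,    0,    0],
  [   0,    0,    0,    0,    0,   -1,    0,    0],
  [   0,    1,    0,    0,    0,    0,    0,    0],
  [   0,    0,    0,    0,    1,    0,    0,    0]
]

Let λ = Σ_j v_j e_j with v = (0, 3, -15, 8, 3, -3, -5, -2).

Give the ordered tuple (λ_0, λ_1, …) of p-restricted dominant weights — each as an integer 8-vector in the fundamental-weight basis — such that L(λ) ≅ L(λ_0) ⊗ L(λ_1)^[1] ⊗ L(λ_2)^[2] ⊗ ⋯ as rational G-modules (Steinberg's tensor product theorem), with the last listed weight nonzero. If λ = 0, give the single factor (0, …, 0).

Converting to the ω-basis (c_i = row i of M dotted with v = (0, 3, -15, 8, 3, -3, -5, -2)):
  c_1 = (-1)·(0) + 0·3 + (0)·(-15) + 0·8 + 0·3 + (1)·(-3) + (-1)·(-5) + (0)·(-2) = 2
  c_2 = 1·0 + 0·3 + (0)·(-15) + 0·8 + 0·3 + (0)·(-3) + (0)·(-5) + (0)·(-2) = 0
  c_3 = 0·0 + 0·3 + (0)·(-15) + 1·8 + 0·3 + (2)·(-3) + (0)·(-5) + (0)·(-2) = 2
  c_4 = 0·0 + 0·3 + (0)·(-15) + 0·8 + 0·3 + (0)·(-3) + (0)·(-5) + (-1)·(-2) = 2
  c_5 = 0·0 + 0·3 + (-1)·(-15) + (-1)·(8) + (-2)·(3) + (0)·(-3) + (0)·(-5) + (0)·(-2) = 1
  c_6 = 0·0 + 0·3 + (0)·(-15) + 0·8 + 0·3 + (-1)·(-3) + (0)·(-5) + (0)·(-2) = 3
  c_7 = 0·0 + 1·3 + (0)·(-15) + 0·8 + 0·3 + (0)·(-3) + (0)·(-5) + (0)·(-2) = 3
  c_8 = 0·0 + 0·3 + (0)·(-15) + 0·8 + 1·3 + (0)·(-3) + (0)·(-5) + (0)·(-2) = 3
Base-2 expansion of each c_i:
  c_1 = 2 = 0·2^0 + 1·2^1
  c_2 = 0
  c_3 = 2 = 0·2^0 + 1·2^1
  c_4 = 2 = 0·2^0 + 1·2^1
  c_5 = 1 = 1·2^0
  c_6 = 3 = 1·2^0 + 1·2^1
  c_7 = 3 = 1·2^0 + 1·2^1
  c_8 = 3 = 1·2^0 + 1·2^1
Factor λ_0 = (0, 0, 0, 0, 1, 1, 1, 1)
Factor λ_1 = (1, 0, 1, 1, 0, 1, 1, 1)

((0, 0, 0, 0, 1, 1, 1, 1), (1, 0, 1, 1, 0, 1, 1, 1))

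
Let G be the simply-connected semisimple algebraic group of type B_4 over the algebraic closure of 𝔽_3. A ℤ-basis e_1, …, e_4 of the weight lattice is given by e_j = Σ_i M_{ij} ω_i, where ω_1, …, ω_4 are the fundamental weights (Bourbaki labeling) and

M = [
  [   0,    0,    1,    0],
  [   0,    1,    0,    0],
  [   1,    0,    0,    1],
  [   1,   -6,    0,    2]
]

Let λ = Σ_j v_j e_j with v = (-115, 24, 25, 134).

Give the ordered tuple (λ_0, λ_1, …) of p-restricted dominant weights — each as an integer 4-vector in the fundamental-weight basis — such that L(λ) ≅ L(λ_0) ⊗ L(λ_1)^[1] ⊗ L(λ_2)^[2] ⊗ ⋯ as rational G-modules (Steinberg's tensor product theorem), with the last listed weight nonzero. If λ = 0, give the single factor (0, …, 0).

ω-coordinates c = M·v, v = (-115, 24, 25, 134):
  c_1 = (0)·(-115) + (0)·(24) + (1)·(25) + (0)·(134) = 25
  c_2 = (0)·(-115) + (1)·(24) + (0)·(25) + (0)·(134) = 24
  c_3 = (1)·(-115) + (0)·(24) + (0)·(25) + (1)·(134) = 19
  c_4 = (1)·(-115) + (-6)·(24) + (0)·(25) + (2)·(134) = 9
Writing each c_i in base p = 3:
  c_1 = 25 = 1·3^0 + 2·3^1 + 2·3^2
  c_2 = 24 = 0·3^0 + 2·3^1 + 2·3^2
  c_3 = 19 = 1·3^0 + 0·3^1 + 2·3^2
  c_4 = 9 = 0·3^0 + 0·3^1 + 1·3^2
p-restricted factor λ_0 = (1, 0, 1, 0)
p-restricted factor λ_1 = (2, 2, 0, 0)
p-restricted factor λ_2 = (2, 2, 2, 1)

((1, 0, 1, 0), (2, 2, 0, 0), (2, 2, 2, 1))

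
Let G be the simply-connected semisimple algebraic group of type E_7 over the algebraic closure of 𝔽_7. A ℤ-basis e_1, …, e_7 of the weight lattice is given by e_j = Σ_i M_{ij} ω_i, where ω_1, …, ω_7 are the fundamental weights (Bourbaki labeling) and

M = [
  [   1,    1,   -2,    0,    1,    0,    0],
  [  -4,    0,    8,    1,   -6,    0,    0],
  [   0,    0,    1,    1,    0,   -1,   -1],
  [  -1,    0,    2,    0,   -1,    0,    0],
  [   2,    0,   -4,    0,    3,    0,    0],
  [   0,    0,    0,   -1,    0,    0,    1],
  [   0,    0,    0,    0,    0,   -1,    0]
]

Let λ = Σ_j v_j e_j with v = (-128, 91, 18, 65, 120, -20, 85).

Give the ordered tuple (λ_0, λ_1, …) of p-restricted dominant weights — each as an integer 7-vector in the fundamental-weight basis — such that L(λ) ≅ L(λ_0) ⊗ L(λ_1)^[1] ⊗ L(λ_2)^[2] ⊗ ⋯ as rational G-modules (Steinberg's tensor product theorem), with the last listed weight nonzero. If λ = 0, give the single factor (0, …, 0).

((5, 1, 4, 2, 4, 6, 6), (6, 0, 2, 6, 4, 2, 2))

Change of basis e → ω: c = M·v where v = (-128, 91, 18, 65, 120, -20, 85):
  c_1 = 1*-128 + 1*91 + -2*18 + 0*65 + 1*120 + 0*-20 + 0*85 = 47
  c_2 = -4*-128 + 0*91 + 8*18 + 1*65 + -6*120 + 0*-20 + 0*85 = 1
  c_3 = 0*-128 + 0*91 + 1*18 + 1*65 + 0*120 + -1*-20 + -1*85 = 18
  c_4 = -1*-128 + 0*91 + 2*18 + 0*65 + -1*120 + 0*-20 + 0*85 = 44
  c_5 = 2*-128 + 0*91 + -4*18 + 0*65 + 3*120 + 0*-20 + 0*85 = 32
  c_6 = 0*-128 + 0*91 + 0*18 + -1*65 + 0*120 + 0*-20 + 1*85 = 20
  c_7 = 0*-128 + 0*91 + 0*18 + 0*65 + 0*120 + -1*-20 + 0*85 = 20
Base-7 expansion of each c_i:
  c_1 = 47 = 5·7^0 + 6·7^1
  c_2 = 1 = 1·7^0
  c_3 = 18 = 4·7^0 + 2·7^1
  c_4 = 44 = 2·7^0 + 6·7^1
  c_5 = 32 = 4·7^0 + 4·7^1
  c_6 = 20 = 6·7^0 + 2·7^1
  c_7 = 20 = 6·7^0 + 2·7^1
p-restricted factor λ_0 = (5, 1, 4, 2, 4, 6, 6)
p-restricted factor λ_1 = (6, 0, 2, 6, 4, 2, 2)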